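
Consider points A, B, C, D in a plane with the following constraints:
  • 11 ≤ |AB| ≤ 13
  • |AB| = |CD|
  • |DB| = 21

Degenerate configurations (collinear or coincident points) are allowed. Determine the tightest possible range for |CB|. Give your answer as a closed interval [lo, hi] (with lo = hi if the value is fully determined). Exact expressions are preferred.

|AB| ∈ [11, 13]
|BD| ∈ {21}
|CD| ∈ [11, 13]
|AD| ∈ [8, 34]
|BC| ∈ [8, 34]
|AC| ∈ [0, 47]

|CB| ∈ [8, 34]  (≈ [8.0000, 34.0000])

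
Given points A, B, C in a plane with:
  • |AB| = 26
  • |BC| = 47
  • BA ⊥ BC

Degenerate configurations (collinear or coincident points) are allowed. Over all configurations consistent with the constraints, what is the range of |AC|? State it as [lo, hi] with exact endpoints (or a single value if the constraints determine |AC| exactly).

|AC| = √(2885)  (≈ 53.7122)

|AB| ∈ {26}
|BC| ∈ {47}
|AC| ∈ {√(2885)}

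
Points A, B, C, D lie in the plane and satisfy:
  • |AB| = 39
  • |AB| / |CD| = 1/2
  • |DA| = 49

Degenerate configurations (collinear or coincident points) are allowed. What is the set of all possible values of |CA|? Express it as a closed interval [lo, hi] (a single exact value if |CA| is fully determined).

|AB| ∈ {39}
|AD| ∈ {49}
|CD| ∈ {78}
|BD| ∈ [10, 88]
|AC| ∈ [29, 127]
|BC| ∈ [0, 166]

|CA| ∈ [29, 127]  (≈ [29.0000, 127.0000])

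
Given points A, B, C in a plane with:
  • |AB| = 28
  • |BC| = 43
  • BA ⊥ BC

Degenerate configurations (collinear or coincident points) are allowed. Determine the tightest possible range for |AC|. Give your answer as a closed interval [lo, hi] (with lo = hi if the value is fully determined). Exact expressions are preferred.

|AB| ∈ {28}
|BC| ∈ {43}
|AC| ∈ {√(2633)}

|AC| = √(2633)  (≈ 51.3128)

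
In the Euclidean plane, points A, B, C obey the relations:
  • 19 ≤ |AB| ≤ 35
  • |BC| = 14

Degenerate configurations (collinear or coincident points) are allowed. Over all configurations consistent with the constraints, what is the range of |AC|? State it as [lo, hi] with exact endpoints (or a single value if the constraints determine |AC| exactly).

|AC| ∈ [5, 49]  (≈ [5.0000, 49.0000])

|AB| ∈ [19, 35]
|BC| ∈ {14}
|AC| ∈ [5, 49]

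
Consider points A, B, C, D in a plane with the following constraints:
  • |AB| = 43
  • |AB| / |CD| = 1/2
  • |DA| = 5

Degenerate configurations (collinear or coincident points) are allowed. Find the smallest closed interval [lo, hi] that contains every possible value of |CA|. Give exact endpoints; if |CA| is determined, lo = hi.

|CA| ∈ [81, 91]  (≈ [81.0000, 91.0000])

|AB| ∈ {43}
|AD| ∈ {5}
|CD| ∈ {86}
|BD| ∈ [38, 48]
|AC| ∈ [81, 91]
|BC| ∈ [38, 134]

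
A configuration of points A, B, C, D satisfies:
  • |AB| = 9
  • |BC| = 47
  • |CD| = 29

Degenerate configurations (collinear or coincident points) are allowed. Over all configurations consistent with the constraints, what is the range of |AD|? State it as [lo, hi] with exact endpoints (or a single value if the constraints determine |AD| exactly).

|AB| ∈ {9}
|BC| ∈ {47}
|CD| ∈ {29}
|AC| ∈ [38, 56]
|BD| ∈ [18, 76]
|AD| ∈ [9, 85]

|AD| ∈ [9, 85]  (≈ [9.0000, 85.0000])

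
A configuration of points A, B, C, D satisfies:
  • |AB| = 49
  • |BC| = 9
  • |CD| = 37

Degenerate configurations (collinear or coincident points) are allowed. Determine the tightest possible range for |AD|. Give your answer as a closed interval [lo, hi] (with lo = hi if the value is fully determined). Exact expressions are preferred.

|AB| ∈ {49}
|BC| ∈ {9}
|CD| ∈ {37}
|AC| ∈ [40, 58]
|BD| ∈ [28, 46]
|AD| ∈ [3, 95]

|AD| ∈ [3, 95]  (≈ [3.0000, 95.0000])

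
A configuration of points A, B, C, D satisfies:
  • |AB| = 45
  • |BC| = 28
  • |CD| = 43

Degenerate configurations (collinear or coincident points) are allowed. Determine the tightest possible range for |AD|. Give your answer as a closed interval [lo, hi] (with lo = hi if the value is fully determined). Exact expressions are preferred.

|AD| ∈ [0, 116]  (≈ [0.0000, 116.0000])

|AB| ∈ {45}
|BC| ∈ {28}
|CD| ∈ {43}
|AC| ∈ [17, 73]
|BD| ∈ [15, 71]
|AD| ∈ [0, 116]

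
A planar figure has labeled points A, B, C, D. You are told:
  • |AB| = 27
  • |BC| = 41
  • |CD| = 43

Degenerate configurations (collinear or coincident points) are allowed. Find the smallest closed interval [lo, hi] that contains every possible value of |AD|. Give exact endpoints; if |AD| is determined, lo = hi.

|AB| ∈ {27}
|BC| ∈ {41}
|CD| ∈ {43}
|AC| ∈ [14, 68]
|BD| ∈ [2, 84]
|AD| ∈ [0, 111]

|AD| ∈ [0, 111]  (≈ [0.0000, 111.0000])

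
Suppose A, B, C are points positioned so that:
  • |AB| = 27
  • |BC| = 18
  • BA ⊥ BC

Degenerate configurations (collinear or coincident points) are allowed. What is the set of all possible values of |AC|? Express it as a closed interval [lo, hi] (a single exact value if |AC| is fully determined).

|AC| = 9·√(13)  (≈ 32.4500)

|AB| ∈ {27}
|BC| ∈ {18}
|AC| ∈ {9·√(13)}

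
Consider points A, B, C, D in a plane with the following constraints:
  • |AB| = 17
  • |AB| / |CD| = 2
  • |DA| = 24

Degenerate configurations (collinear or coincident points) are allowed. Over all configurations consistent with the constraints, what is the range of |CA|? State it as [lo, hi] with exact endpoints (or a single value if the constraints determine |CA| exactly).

|CA| ∈ [31/2, 65/2]  (≈ [15.5000, 32.5000])

|AB| ∈ {17}
|AD| ∈ {24}
|CD| ∈ {17/2}
|BD| ∈ [7, 41]
|AC| ∈ [31/2, 65/2]
|BC| ∈ [0, 99/2]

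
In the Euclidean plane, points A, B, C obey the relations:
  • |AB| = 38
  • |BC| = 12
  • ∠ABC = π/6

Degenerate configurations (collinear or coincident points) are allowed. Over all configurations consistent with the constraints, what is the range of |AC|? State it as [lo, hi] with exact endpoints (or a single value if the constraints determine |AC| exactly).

|AB| ∈ {38}
|BC| ∈ {12}
|AC| ∈ {2·√(397 - 114·√(3))}

|AC| = 2·√(397 - 114·√(3))  (≈ 28.2522)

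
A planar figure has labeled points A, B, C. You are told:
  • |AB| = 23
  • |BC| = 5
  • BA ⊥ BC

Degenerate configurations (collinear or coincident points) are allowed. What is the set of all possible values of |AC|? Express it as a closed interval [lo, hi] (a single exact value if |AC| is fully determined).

|AC| = √(554)  (≈ 23.5372)

|AB| ∈ {23}
|BC| ∈ {5}
|AC| ∈ {√(554)}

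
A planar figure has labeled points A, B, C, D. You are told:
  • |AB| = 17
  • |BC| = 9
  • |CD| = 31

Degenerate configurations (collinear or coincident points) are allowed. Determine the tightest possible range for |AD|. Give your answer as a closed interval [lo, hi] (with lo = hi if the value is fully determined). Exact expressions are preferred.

|AB| ∈ {17}
|BC| ∈ {9}
|CD| ∈ {31}
|AC| ∈ [8, 26]
|BD| ∈ [22, 40]
|AD| ∈ [5, 57]

|AD| ∈ [5, 57]  (≈ [5.0000, 57.0000])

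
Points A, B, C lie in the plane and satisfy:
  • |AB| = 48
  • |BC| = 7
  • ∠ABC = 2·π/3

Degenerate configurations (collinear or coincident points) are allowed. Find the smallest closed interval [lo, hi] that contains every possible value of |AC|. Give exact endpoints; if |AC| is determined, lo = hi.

|AC| = √(2689)  (≈ 51.8556)

|AB| ∈ {48}
|BC| ∈ {7}
|AC| ∈ {√(2689)}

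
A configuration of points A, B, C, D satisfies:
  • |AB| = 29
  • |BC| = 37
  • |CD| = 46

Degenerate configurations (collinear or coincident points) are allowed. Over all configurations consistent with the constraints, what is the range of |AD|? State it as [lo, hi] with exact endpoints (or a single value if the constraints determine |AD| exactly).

|AB| ∈ {29}
|BC| ∈ {37}
|CD| ∈ {46}
|AC| ∈ [8, 66]
|BD| ∈ [9, 83]
|AD| ∈ [0, 112]

|AD| ∈ [0, 112]  (≈ [0.0000, 112.0000])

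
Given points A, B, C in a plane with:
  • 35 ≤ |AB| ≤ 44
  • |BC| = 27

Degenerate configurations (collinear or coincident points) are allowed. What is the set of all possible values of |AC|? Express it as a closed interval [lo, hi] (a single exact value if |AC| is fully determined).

|AB| ∈ [35, 44]
|BC| ∈ {27}
|AC| ∈ [8, 71]

|AC| ∈ [8, 71]  (≈ [8.0000, 71.0000])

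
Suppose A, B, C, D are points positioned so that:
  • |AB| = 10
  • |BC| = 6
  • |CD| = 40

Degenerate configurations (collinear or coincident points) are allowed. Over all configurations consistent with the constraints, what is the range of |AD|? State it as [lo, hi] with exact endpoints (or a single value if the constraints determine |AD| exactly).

|AD| ∈ [24, 56]  (≈ [24.0000, 56.0000])

|AB| ∈ {10}
|BC| ∈ {6}
|CD| ∈ {40}
|AC| ∈ [4, 16]
|BD| ∈ [34, 46]
|AD| ∈ [24, 56]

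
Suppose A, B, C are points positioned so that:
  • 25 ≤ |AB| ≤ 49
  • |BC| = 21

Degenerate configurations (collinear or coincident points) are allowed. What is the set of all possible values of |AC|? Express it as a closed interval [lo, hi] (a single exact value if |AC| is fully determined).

|AC| ∈ [4, 70]  (≈ [4.0000, 70.0000])

|AB| ∈ [25, 49]
|BC| ∈ {21}
|AC| ∈ [4, 70]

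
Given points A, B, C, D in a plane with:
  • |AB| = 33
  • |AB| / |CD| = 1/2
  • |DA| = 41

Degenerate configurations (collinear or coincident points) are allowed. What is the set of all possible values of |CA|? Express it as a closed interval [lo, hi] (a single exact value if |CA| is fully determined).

|AB| ∈ {33}
|AD| ∈ {41}
|CD| ∈ {66}
|BD| ∈ [8, 74]
|AC| ∈ [25, 107]
|BC| ∈ [0, 140]

|CA| ∈ [25, 107]  (≈ [25.0000, 107.0000])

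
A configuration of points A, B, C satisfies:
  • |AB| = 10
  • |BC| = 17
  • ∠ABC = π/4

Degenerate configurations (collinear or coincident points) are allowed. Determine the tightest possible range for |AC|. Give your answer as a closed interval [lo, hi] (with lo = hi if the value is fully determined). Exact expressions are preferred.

|AB| ∈ {10}
|BC| ∈ {17}
|AC| ∈ {√(389 - 170·√(2))}

|AC| = √(389 - 170·√(2))  (≈ 12.1895)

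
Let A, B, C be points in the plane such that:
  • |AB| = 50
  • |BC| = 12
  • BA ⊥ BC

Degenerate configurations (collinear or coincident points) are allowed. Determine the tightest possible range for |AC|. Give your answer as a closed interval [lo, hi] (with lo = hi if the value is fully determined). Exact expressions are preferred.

|AB| ∈ {50}
|BC| ∈ {12}
|AC| ∈ {2·√(661)}

|AC| = 2·√(661)  (≈ 51.4198)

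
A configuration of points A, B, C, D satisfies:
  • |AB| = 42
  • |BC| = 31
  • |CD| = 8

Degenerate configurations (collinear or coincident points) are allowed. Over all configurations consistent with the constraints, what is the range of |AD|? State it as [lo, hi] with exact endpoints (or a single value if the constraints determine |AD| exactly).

|AB| ∈ {42}
|BC| ∈ {31}
|CD| ∈ {8}
|AC| ∈ [11, 73]
|BD| ∈ [23, 39]
|AD| ∈ [3, 81]

|AD| ∈ [3, 81]  (≈ [3.0000, 81.0000])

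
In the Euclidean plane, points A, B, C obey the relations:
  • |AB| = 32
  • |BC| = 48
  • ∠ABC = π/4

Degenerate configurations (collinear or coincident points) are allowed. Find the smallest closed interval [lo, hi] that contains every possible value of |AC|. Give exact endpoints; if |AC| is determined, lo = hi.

|AB| ∈ {32}
|BC| ∈ {48}
|AC| ∈ {16·√(13 - 6·√(2))}

|AC| = 16·√(13 - 6·√(2))  (≈ 33.9966)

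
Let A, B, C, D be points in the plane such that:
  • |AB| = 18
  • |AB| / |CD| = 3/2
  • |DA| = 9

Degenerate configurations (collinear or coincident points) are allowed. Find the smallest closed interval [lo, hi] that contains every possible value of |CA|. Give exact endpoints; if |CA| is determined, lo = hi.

|CA| ∈ [3, 21]  (≈ [3.0000, 21.0000])

|AB| ∈ {18}
|AD| ∈ {9}
|CD| ∈ {12}
|BD| ∈ [9, 27]
|AC| ∈ [3, 21]
|BC| ∈ [0, 39]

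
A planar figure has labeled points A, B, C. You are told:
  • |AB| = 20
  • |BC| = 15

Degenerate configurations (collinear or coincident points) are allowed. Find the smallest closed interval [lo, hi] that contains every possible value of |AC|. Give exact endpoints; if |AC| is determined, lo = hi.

|AC| ∈ [5, 35]  (≈ [5.0000, 35.0000])

|AB| ∈ {20}
|BC| ∈ {15}
|AC| ∈ [5, 35]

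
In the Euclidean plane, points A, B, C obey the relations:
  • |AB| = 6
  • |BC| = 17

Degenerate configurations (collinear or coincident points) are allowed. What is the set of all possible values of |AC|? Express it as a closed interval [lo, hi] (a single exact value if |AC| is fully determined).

|AB| ∈ {6}
|BC| ∈ {17}
|AC| ∈ [11, 23]

|AC| ∈ [11, 23]  (≈ [11.0000, 23.0000])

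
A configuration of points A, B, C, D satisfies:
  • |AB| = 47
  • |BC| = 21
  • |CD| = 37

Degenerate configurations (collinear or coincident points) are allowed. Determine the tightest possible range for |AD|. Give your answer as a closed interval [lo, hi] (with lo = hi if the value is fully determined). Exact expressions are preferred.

|AD| ∈ [0, 105]  (≈ [0.0000, 105.0000])

|AB| ∈ {47}
|BC| ∈ {21}
|CD| ∈ {37}
|AC| ∈ [26, 68]
|BD| ∈ [16, 58]
|AD| ∈ [0, 105]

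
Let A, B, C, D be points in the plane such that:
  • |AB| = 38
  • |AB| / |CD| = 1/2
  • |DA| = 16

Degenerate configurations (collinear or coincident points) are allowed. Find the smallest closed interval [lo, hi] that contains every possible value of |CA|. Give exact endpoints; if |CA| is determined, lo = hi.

|AB| ∈ {38}
|AD| ∈ {16}
|CD| ∈ {76}
|BD| ∈ [22, 54]
|AC| ∈ [60, 92]
|BC| ∈ [22, 130]

|CA| ∈ [60, 92]  (≈ [60.0000, 92.0000])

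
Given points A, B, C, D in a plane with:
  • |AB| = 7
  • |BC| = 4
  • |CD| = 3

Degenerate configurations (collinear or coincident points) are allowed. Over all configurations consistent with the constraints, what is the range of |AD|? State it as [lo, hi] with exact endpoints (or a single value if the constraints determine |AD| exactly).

|AD| ∈ [0, 14]  (≈ [0.0000, 14.0000])

|AB| ∈ {7}
|BC| ∈ {4}
|CD| ∈ {3}
|AC| ∈ [3, 11]
|BD| ∈ [1, 7]
|AD| ∈ [0, 14]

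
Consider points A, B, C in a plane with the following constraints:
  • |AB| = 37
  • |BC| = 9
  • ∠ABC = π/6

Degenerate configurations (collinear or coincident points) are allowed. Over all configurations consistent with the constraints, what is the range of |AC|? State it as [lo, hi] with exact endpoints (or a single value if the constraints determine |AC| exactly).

|AB| ∈ {37}
|BC| ∈ {9}
|AC| ∈ {√(1450 - 333·√(3))}

|AC| = √(1450 - 333·√(3))  (≈ 29.5504)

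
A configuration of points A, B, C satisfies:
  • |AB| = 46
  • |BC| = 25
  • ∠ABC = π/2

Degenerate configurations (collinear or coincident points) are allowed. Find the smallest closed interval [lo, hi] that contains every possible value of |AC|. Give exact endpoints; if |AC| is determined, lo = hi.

|AB| ∈ {46}
|BC| ∈ {25}
|AC| ∈ {√(2741)}

|AC| = √(2741)  (≈ 52.3546)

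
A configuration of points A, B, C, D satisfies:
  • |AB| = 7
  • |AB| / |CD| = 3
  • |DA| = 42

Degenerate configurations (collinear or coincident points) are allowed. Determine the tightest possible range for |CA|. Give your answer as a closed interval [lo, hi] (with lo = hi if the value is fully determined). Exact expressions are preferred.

|CA| ∈ [119/3, 133/3]  (≈ [39.6667, 44.3333])

|AB| ∈ {7}
|AD| ∈ {42}
|CD| ∈ {7/3}
|BD| ∈ [35, 49]
|AC| ∈ [119/3, 133/3]
|BC| ∈ [98/3, 154/3]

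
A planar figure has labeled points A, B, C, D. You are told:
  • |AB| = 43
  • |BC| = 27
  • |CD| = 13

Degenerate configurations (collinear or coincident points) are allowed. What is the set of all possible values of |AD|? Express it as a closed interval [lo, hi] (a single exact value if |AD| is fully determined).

|AD| ∈ [3, 83]  (≈ [3.0000, 83.0000])

|AB| ∈ {43}
|BC| ∈ {27}
|CD| ∈ {13}
|AC| ∈ [16, 70]
|BD| ∈ [14, 40]
|AD| ∈ [3, 83]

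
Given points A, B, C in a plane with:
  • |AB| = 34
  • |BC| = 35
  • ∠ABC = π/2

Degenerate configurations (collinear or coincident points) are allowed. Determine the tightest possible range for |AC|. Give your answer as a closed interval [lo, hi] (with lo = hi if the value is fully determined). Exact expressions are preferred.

|AB| ∈ {34}
|BC| ∈ {35}
|AC| ∈ {√(2381)}

|AC| = √(2381)  (≈ 48.7955)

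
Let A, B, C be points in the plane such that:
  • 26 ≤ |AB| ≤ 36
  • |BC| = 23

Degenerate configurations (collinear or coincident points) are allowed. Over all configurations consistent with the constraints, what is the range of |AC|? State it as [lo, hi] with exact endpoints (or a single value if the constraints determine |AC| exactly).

|AB| ∈ [26, 36]
|BC| ∈ {23}
|AC| ∈ [3, 59]

|AC| ∈ [3, 59]  (≈ [3.0000, 59.0000])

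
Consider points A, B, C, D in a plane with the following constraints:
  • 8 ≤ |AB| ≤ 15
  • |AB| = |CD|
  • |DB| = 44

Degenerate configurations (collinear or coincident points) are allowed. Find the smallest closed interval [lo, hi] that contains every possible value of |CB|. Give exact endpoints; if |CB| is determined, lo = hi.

|CB| ∈ [29, 59]  (≈ [29.0000, 59.0000])

|AB| ∈ [8, 15]
|BD| ∈ {44}
|CD| ∈ [8, 15]
|AD| ∈ [29, 59]
|BC| ∈ [29, 59]
|AC| ∈ [14, 74]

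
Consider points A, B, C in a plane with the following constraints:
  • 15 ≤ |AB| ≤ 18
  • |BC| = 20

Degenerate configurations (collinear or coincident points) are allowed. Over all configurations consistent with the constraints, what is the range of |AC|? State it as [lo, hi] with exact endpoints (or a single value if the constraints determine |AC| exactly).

|AC| ∈ [2, 38]  (≈ [2.0000, 38.0000])

|AB| ∈ [15, 18]
|BC| ∈ {20}
|AC| ∈ [2, 38]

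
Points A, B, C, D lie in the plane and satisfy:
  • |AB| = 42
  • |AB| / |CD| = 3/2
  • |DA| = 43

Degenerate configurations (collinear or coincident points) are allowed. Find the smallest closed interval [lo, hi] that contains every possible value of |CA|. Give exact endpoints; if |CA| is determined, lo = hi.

|AB| ∈ {42}
|AD| ∈ {43}
|CD| ∈ {28}
|BD| ∈ [1, 85]
|AC| ∈ [15, 71]
|BC| ∈ [0, 113]

|CA| ∈ [15, 71]  (≈ [15.0000, 71.0000])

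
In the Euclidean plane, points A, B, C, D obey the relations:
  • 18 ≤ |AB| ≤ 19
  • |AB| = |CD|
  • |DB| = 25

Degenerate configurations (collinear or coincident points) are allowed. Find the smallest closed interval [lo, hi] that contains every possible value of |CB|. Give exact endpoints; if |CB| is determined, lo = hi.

|AB| ∈ [18, 19]
|BD| ∈ {25}
|CD| ∈ [18, 19]
|AD| ∈ [6, 44]
|BC| ∈ [6, 44]
|AC| ∈ [0, 63]

|CB| ∈ [6, 44]  (≈ [6.0000, 44.0000])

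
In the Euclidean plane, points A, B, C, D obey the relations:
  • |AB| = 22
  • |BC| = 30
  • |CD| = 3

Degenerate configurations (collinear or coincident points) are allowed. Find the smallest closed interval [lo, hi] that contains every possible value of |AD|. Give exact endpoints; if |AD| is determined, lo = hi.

|AD| ∈ [5, 55]  (≈ [5.0000, 55.0000])

|AB| ∈ {22}
|BC| ∈ {30}
|CD| ∈ {3}
|AC| ∈ [8, 52]
|BD| ∈ [27, 33]
|AD| ∈ [5, 55]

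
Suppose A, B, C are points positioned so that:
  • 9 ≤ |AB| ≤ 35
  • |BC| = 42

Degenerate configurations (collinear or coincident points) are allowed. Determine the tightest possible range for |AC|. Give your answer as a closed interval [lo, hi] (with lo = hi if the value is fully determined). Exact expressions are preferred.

|AB| ∈ [9, 35]
|BC| ∈ {42}
|AC| ∈ [7, 77]

|AC| ∈ [7, 77]  (≈ [7.0000, 77.0000])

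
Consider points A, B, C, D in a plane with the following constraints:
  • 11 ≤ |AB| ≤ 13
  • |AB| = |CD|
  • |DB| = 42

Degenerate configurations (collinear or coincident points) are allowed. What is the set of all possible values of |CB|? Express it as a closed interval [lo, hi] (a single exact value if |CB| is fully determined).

|CB| ∈ [29, 55]  (≈ [29.0000, 55.0000])

|AB| ∈ [11, 13]
|BD| ∈ {42}
|CD| ∈ [11, 13]
|AD| ∈ [29, 55]
|BC| ∈ [29, 55]
|AC| ∈ [16, 68]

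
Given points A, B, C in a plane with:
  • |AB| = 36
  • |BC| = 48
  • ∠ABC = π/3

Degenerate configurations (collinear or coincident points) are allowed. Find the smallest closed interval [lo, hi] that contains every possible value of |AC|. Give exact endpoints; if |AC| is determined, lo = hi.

|AC| = 12·√(13)  (≈ 43.2666)

|AB| ∈ {36}
|BC| ∈ {48}
|AC| ∈ {12·√(13)}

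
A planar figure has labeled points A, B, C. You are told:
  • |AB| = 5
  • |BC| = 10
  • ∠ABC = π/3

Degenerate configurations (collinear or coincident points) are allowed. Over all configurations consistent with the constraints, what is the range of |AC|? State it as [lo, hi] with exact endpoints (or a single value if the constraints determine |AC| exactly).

|AB| ∈ {5}
|BC| ∈ {10}
|AC| ∈ {5·√(3)}

|AC| = 5·√(3)  (≈ 8.6603)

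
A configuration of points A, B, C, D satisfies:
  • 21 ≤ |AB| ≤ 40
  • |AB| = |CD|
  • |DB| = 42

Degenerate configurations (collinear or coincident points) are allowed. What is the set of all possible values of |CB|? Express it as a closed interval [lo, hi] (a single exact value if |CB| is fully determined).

|CB| ∈ [2, 82]  (≈ [2.0000, 82.0000])

|AB| ∈ [21, 40]
|BD| ∈ {42}
|CD| ∈ [21, 40]
|AD| ∈ [2, 82]
|BC| ∈ [2, 82]
|AC| ∈ [0, 122]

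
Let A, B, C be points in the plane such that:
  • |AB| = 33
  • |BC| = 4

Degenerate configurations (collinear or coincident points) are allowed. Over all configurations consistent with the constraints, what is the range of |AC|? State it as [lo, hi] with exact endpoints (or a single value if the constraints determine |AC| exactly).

|AB| ∈ {33}
|BC| ∈ {4}
|AC| ∈ [29, 37]

|AC| ∈ [29, 37]  (≈ [29.0000, 37.0000])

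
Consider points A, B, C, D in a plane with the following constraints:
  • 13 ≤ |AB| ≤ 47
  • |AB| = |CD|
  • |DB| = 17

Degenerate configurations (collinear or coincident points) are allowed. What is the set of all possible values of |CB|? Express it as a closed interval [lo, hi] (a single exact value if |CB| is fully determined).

|CB| ∈ [0, 64]  (≈ [0.0000, 64.0000])

|AB| ∈ [13, 47]
|BD| ∈ {17}
|CD| ∈ [13, 47]
|AD| ∈ [0, 64]
|BC| ∈ [0, 64]
|AC| ∈ [0, 111]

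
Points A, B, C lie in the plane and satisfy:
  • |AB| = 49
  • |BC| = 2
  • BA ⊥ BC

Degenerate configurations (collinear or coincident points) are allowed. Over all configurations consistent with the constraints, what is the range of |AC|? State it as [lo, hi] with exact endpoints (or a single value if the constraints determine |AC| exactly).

|AC| = √(2405)  (≈ 49.0408)

|AB| ∈ {49}
|BC| ∈ {2}
|AC| ∈ {√(2405)}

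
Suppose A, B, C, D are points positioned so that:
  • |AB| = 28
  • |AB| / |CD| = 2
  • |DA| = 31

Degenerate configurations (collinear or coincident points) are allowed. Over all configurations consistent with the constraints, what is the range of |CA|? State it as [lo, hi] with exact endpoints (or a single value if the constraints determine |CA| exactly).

|CA| ∈ [17, 45]  (≈ [17.0000, 45.0000])

|AB| ∈ {28}
|AD| ∈ {31}
|CD| ∈ {14}
|BD| ∈ [3, 59]
|AC| ∈ [17, 45]
|BC| ∈ [0, 73]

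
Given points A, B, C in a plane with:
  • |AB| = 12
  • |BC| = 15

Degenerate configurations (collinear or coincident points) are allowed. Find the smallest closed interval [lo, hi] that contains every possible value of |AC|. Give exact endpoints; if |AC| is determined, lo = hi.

|AB| ∈ {12}
|BC| ∈ {15}
|AC| ∈ [3, 27]

|AC| ∈ [3, 27]  (≈ [3.0000, 27.0000])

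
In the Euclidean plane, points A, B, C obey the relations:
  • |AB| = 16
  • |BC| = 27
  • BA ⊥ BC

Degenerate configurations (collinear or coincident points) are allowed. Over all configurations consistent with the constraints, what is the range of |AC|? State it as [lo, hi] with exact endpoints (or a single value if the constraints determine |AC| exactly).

|AB| ∈ {16}
|BC| ∈ {27}
|AC| ∈ {√(985)}

|AC| = √(985)  (≈ 31.3847)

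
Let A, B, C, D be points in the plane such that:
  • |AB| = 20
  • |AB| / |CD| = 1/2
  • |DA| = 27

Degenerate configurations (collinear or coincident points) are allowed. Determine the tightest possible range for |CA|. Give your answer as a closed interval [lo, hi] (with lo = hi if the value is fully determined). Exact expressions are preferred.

|CA| ∈ [13, 67]  (≈ [13.0000, 67.0000])

|AB| ∈ {20}
|AD| ∈ {27}
|CD| ∈ {40}
|BD| ∈ [7, 47]
|AC| ∈ [13, 67]
|BC| ∈ [0, 87]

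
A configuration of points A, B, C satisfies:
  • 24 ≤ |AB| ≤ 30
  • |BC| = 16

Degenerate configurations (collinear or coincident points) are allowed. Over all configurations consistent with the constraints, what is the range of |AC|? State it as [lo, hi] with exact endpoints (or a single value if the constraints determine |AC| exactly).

|AC| ∈ [8, 46]  (≈ [8.0000, 46.0000])

|AB| ∈ [24, 30]
|BC| ∈ {16}
|AC| ∈ [8, 46]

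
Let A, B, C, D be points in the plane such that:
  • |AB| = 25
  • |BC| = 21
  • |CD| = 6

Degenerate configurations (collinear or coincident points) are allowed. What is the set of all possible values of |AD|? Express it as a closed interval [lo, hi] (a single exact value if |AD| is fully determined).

|AB| ∈ {25}
|BC| ∈ {21}
|CD| ∈ {6}
|AC| ∈ [4, 46]
|BD| ∈ [15, 27]
|AD| ∈ [0, 52]

|AD| ∈ [0, 52]  (≈ [0.0000, 52.0000])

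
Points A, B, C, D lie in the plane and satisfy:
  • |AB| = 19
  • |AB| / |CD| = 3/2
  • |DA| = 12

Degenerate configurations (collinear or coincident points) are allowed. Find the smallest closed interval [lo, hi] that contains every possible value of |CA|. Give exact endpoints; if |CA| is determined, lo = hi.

|AB| ∈ {19}
|AD| ∈ {12}
|CD| ∈ {38/3}
|BD| ∈ [7, 31]
|AC| ∈ [2/3, 74/3]
|BC| ∈ [0, 131/3]

|CA| ∈ [2/3, 74/3]  (≈ [0.6667, 24.6667])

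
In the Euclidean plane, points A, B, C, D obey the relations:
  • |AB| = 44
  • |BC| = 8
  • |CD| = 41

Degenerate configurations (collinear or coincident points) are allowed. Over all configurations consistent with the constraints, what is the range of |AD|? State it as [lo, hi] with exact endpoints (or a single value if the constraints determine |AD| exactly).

|AD| ∈ [0, 93]  (≈ [0.0000, 93.0000])

|AB| ∈ {44}
|BC| ∈ {8}
|CD| ∈ {41}
|AC| ∈ [36, 52]
|BD| ∈ [33, 49]
|AD| ∈ [0, 93]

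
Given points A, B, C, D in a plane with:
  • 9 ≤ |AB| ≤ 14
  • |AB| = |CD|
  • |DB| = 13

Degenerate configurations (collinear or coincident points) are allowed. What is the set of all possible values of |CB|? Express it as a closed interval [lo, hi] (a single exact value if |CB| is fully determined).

|CB| ∈ [0, 27]  (≈ [0.0000, 27.0000])

|AB| ∈ [9, 14]
|BD| ∈ {13}
|CD| ∈ [9, 14]
|AD| ∈ [0, 27]
|BC| ∈ [0, 27]
|AC| ∈ [0, 41]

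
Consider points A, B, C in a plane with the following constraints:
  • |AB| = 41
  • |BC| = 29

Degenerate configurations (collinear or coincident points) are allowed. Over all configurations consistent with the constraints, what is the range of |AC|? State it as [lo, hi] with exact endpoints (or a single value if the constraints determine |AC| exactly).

|AB| ∈ {41}
|BC| ∈ {29}
|AC| ∈ [12, 70]

|AC| ∈ [12, 70]  (≈ [12.0000, 70.0000])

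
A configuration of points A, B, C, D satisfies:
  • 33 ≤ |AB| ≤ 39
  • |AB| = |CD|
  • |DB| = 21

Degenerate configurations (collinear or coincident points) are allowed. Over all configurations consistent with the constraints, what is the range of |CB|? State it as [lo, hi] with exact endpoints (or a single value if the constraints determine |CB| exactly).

|CB| ∈ [12, 60]  (≈ [12.0000, 60.0000])

|AB| ∈ [33, 39]
|BD| ∈ {21}
|CD| ∈ [33, 39]
|AD| ∈ [12, 60]
|BC| ∈ [12, 60]
|AC| ∈ [0, 99]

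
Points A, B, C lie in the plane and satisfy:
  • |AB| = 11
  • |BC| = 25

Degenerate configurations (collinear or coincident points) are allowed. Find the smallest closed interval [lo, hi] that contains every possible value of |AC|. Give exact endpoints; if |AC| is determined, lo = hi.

|AB| ∈ {11}
|BC| ∈ {25}
|AC| ∈ [14, 36]

|AC| ∈ [14, 36]  (≈ [14.0000, 36.0000])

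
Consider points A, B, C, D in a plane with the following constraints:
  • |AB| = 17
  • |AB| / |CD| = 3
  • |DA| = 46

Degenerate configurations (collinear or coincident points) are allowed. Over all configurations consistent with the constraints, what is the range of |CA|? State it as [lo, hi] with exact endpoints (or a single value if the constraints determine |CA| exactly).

|CA| ∈ [121/3, 155/3]  (≈ [40.3333, 51.6667])

|AB| ∈ {17}
|AD| ∈ {46}
|CD| ∈ {17/3}
|BD| ∈ [29, 63]
|AC| ∈ [121/3, 155/3]
|BC| ∈ [70/3, 206/3]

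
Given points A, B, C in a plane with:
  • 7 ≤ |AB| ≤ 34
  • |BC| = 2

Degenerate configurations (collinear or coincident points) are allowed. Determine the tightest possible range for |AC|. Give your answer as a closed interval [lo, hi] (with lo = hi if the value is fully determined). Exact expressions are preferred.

|AB| ∈ [7, 34]
|BC| ∈ {2}
|AC| ∈ [5, 36]

|AC| ∈ [5, 36]  (≈ [5.0000, 36.0000])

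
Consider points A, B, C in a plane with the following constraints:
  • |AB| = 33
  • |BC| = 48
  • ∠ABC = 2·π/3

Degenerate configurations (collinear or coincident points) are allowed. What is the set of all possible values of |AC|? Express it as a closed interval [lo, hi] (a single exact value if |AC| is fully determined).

|AC| = 3·√(553)  (≈ 70.5479)

|AB| ∈ {33}
|BC| ∈ {48}
|AC| ∈ {3·√(553)}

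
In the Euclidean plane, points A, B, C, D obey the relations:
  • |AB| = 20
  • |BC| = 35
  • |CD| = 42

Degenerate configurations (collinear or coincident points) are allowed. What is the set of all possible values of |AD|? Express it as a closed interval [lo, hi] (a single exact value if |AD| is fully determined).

|AD| ∈ [0, 97]  (≈ [0.0000, 97.0000])

|AB| ∈ {20}
|BC| ∈ {35}
|CD| ∈ {42}
|AC| ∈ [15, 55]
|BD| ∈ [7, 77]
|AD| ∈ [0, 97]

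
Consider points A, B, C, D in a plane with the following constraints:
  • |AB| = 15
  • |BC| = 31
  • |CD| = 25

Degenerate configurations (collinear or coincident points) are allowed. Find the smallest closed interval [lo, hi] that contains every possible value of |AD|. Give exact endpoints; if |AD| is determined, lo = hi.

|AB| ∈ {15}
|BC| ∈ {31}
|CD| ∈ {25}
|AC| ∈ [16, 46]
|BD| ∈ [6, 56]
|AD| ∈ [0, 71]

|AD| ∈ [0, 71]  (≈ [0.0000, 71.0000])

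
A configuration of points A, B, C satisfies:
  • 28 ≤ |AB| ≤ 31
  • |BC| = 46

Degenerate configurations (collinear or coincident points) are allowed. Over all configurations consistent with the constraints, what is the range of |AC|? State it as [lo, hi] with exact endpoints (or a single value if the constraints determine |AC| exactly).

|AB| ∈ [28, 31]
|BC| ∈ {46}
|AC| ∈ [15, 77]

|AC| ∈ [15, 77]  (≈ [15.0000, 77.0000])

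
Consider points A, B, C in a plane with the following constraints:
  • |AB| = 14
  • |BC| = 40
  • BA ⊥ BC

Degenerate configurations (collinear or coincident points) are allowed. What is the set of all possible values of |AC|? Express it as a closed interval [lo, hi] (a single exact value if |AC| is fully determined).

|AB| ∈ {14}
|BC| ∈ {40}
|AC| ∈ {2·√(449)}

|AC| = 2·√(449)  (≈ 42.3792)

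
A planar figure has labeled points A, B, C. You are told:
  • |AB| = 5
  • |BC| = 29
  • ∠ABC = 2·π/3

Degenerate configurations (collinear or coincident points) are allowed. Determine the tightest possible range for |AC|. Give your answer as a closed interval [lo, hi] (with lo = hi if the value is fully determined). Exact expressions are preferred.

|AB| ∈ {5}
|BC| ∈ {29}
|AC| ∈ {√(1011)}

|AC| = √(1011)  (≈ 31.7962)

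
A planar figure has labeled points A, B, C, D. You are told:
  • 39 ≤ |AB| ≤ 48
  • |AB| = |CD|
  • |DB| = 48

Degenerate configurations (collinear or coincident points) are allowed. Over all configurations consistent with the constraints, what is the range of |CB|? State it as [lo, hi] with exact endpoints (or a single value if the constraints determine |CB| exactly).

|AB| ∈ [39, 48]
|BD| ∈ {48}
|CD| ∈ [39, 48]
|AD| ∈ [0, 96]
|BC| ∈ [0, 96]
|AC| ∈ [0, 144]

|CB| ∈ [0, 96]  (≈ [0.0000, 96.0000])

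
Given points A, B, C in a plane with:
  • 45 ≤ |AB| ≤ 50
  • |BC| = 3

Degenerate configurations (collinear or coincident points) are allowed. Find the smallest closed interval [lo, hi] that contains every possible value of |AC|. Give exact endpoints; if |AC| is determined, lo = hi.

|AB| ∈ [45, 50]
|BC| ∈ {3}
|AC| ∈ [42, 53]

|AC| ∈ [42, 53]  (≈ [42.0000, 53.0000])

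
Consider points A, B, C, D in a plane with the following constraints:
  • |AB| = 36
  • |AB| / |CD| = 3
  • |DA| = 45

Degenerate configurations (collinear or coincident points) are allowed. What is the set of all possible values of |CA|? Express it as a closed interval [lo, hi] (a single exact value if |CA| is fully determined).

|AB| ∈ {36}
|AD| ∈ {45}
|CD| ∈ {12}
|BD| ∈ [9, 81]
|AC| ∈ [33, 57]
|BC| ∈ [0, 93]

|CA| ∈ [33, 57]  (≈ [33.0000, 57.0000])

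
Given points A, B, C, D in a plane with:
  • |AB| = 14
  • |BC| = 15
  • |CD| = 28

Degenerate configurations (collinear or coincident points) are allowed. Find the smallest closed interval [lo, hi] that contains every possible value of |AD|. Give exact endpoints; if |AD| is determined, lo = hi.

|AB| ∈ {14}
|BC| ∈ {15}
|CD| ∈ {28}
|AC| ∈ [1, 29]
|BD| ∈ [13, 43]
|AD| ∈ [0, 57]

|AD| ∈ [0, 57]  (≈ [0.0000, 57.0000])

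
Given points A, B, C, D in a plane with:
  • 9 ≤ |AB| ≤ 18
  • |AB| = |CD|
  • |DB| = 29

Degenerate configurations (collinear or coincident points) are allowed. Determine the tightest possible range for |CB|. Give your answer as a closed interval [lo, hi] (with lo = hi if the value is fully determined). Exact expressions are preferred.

|AB| ∈ [9, 18]
|BD| ∈ {29}
|CD| ∈ [9, 18]
|AD| ∈ [11, 47]
|BC| ∈ [11, 47]
|AC| ∈ [0, 65]

|CB| ∈ [11, 47]  (≈ [11.0000, 47.0000])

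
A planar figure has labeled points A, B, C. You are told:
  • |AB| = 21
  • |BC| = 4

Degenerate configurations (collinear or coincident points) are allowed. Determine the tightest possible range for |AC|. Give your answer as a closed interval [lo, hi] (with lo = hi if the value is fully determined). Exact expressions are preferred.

|AB| ∈ {21}
|BC| ∈ {4}
|AC| ∈ [17, 25]

|AC| ∈ [17, 25]  (≈ [17.0000, 25.0000])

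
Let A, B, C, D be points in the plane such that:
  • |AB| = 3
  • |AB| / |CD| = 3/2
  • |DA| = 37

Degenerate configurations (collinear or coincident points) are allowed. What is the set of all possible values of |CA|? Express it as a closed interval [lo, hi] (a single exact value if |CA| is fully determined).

|AB| ∈ {3}
|AD| ∈ {37}
|CD| ∈ {2}
|BD| ∈ [34, 40]
|AC| ∈ [35, 39]
|BC| ∈ [32, 42]

|CA| ∈ [35, 39]  (≈ [35.0000, 39.0000])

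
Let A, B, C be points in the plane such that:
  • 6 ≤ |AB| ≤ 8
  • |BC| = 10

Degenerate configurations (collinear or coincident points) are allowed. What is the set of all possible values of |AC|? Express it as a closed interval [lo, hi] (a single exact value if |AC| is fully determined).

|AC| ∈ [2, 18]  (≈ [2.0000, 18.0000])

|AB| ∈ [6, 8]
|BC| ∈ {10}
|AC| ∈ [2, 18]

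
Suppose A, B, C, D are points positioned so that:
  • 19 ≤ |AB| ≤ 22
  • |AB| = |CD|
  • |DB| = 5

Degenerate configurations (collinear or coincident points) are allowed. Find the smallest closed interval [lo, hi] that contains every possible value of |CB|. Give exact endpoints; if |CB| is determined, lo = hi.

|AB| ∈ [19, 22]
|BD| ∈ {5}
|CD| ∈ [19, 22]
|AD| ∈ [14, 27]
|BC| ∈ [14, 27]
|AC| ∈ [0, 49]

|CB| ∈ [14, 27]  (≈ [14.0000, 27.0000])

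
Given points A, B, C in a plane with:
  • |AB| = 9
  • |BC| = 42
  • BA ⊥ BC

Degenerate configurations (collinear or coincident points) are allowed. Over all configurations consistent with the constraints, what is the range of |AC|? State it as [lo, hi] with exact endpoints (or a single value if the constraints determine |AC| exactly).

|AB| ∈ {9}
|BC| ∈ {42}
|AC| ∈ {3·√(205)}

|AC| = 3·√(205)  (≈ 42.9535)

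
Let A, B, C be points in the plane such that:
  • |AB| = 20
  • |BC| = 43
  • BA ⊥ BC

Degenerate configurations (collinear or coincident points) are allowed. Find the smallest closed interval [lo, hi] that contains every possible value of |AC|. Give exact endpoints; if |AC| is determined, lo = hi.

|AC| = √(2249)  (≈ 47.4236)

|AB| ∈ {20}
|BC| ∈ {43}
|AC| ∈ {√(2249)}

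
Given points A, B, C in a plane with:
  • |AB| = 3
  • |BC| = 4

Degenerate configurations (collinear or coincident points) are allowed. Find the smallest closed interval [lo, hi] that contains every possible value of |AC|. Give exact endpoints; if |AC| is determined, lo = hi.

|AC| ∈ [1, 7]  (≈ [1.0000, 7.0000])

|AB| ∈ {3}
|BC| ∈ {4}
|AC| ∈ [1, 7]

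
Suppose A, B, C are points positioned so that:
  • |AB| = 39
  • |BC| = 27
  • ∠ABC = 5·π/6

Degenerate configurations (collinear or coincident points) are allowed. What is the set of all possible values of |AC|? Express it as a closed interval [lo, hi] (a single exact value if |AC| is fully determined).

|AB| ∈ {39}
|BC| ∈ {27}
|AC| ∈ {3·√(117·√(3) + 250)}

|AC| = 3·√(117·√(3) + 250)  (≈ 63.8267)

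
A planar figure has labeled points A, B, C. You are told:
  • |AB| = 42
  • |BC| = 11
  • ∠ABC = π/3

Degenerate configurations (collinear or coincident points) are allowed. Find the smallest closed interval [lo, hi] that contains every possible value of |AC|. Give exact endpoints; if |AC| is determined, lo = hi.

|AC| = √(1423)  (≈ 37.7227)

|AB| ∈ {42}
|BC| ∈ {11}
|AC| ∈ {√(1423)}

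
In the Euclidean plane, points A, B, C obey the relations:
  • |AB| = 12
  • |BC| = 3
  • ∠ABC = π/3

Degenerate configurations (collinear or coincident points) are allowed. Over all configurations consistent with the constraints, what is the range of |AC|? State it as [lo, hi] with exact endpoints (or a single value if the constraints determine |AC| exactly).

|AC| = 3·√(13)  (≈ 10.8167)

|AB| ∈ {12}
|BC| ∈ {3}
|AC| ∈ {3·√(13)}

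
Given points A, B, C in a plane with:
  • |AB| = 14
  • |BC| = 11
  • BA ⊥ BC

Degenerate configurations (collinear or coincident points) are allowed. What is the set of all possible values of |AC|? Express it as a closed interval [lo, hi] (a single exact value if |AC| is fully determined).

|AC| = √(317)  (≈ 17.8045)

|AB| ∈ {14}
|BC| ∈ {11}
|AC| ∈ {√(317)}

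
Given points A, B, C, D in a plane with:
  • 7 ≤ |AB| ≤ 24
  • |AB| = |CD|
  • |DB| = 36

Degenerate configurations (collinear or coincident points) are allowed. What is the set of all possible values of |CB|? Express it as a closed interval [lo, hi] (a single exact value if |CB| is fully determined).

|CB| ∈ [12, 60]  (≈ [12.0000, 60.0000])

|AB| ∈ [7, 24]
|BD| ∈ {36}
|CD| ∈ [7, 24]
|AD| ∈ [12, 60]
|BC| ∈ [12, 60]
|AC| ∈ [0, 84]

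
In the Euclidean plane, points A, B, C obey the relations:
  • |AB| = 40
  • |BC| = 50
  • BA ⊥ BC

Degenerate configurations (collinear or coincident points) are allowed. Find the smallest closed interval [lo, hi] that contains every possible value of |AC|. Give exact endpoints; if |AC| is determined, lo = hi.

|AB| ∈ {40}
|BC| ∈ {50}
|AC| ∈ {10·√(41)}

|AC| = 10·√(41)  (≈ 64.0312)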